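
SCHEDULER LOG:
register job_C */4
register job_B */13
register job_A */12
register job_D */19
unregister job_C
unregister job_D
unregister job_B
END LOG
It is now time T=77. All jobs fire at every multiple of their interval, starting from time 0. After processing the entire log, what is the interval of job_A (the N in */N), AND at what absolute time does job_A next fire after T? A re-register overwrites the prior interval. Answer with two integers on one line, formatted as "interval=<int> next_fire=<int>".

Answer: interval=12 next_fire=84

Derivation:
Op 1: register job_C */4 -> active={job_C:*/4}
Op 2: register job_B */13 -> active={job_B:*/13, job_C:*/4}
Op 3: register job_A */12 -> active={job_A:*/12, job_B:*/13, job_C:*/4}
Op 4: register job_D */19 -> active={job_A:*/12, job_B:*/13, job_C:*/4, job_D:*/19}
Op 5: unregister job_C -> active={job_A:*/12, job_B:*/13, job_D:*/19}
Op 6: unregister job_D -> active={job_A:*/12, job_B:*/13}
Op 7: unregister job_B -> active={job_A:*/12}
Final interval of job_A = 12
Next fire of job_A after T=77: (77//12+1)*12 = 84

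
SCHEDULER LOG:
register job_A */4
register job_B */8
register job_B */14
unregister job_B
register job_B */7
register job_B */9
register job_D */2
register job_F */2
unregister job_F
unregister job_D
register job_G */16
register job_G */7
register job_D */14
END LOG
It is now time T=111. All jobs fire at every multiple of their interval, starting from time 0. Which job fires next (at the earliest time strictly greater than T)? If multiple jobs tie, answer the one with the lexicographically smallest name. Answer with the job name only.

Answer: job_A

Derivation:
Op 1: register job_A */4 -> active={job_A:*/4}
Op 2: register job_B */8 -> active={job_A:*/4, job_B:*/8}
Op 3: register job_B */14 -> active={job_A:*/4, job_B:*/14}
Op 4: unregister job_B -> active={job_A:*/4}
Op 5: register job_B */7 -> active={job_A:*/4, job_B:*/7}
Op 6: register job_B */9 -> active={job_A:*/4, job_B:*/9}
Op 7: register job_D */2 -> active={job_A:*/4, job_B:*/9, job_D:*/2}
Op 8: register job_F */2 -> active={job_A:*/4, job_B:*/9, job_D:*/2, job_F:*/2}
Op 9: unregister job_F -> active={job_A:*/4, job_B:*/9, job_D:*/2}
Op 10: unregister job_D -> active={job_A:*/4, job_B:*/9}
Op 11: register job_G */16 -> active={job_A:*/4, job_B:*/9, job_G:*/16}
Op 12: register job_G */7 -> active={job_A:*/4, job_B:*/9, job_G:*/7}
Op 13: register job_D */14 -> active={job_A:*/4, job_B:*/9, job_D:*/14, job_G:*/7}
  job_A: interval 4, next fire after T=111 is 112
  job_B: interval 9, next fire after T=111 is 117
  job_D: interval 14, next fire after T=111 is 112
  job_G: interval 7, next fire after T=111 is 112
Earliest = 112, winner (lex tiebreak) = job_A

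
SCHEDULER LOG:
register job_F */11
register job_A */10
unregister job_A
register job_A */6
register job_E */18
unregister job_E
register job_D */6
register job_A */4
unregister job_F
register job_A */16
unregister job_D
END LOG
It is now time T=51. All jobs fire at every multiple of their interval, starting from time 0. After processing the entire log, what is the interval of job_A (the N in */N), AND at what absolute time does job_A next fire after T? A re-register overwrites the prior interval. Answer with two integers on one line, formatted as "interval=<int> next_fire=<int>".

Op 1: register job_F */11 -> active={job_F:*/11}
Op 2: register job_A */10 -> active={job_A:*/10, job_F:*/11}
Op 3: unregister job_A -> active={job_F:*/11}
Op 4: register job_A */6 -> active={job_A:*/6, job_F:*/11}
Op 5: register job_E */18 -> active={job_A:*/6, job_E:*/18, job_F:*/11}
Op 6: unregister job_E -> active={job_A:*/6, job_F:*/11}
Op 7: register job_D */6 -> active={job_A:*/6, job_D:*/6, job_F:*/11}
Op 8: register job_A */4 -> active={job_A:*/4, job_D:*/6, job_F:*/11}
Op 9: unregister job_F -> active={job_A:*/4, job_D:*/6}
Op 10: register job_A */16 -> active={job_A:*/16, job_D:*/6}
Op 11: unregister job_D -> active={job_A:*/16}
Final interval of job_A = 16
Next fire of job_A after T=51: (51//16+1)*16 = 64

Answer: interval=16 next_fire=64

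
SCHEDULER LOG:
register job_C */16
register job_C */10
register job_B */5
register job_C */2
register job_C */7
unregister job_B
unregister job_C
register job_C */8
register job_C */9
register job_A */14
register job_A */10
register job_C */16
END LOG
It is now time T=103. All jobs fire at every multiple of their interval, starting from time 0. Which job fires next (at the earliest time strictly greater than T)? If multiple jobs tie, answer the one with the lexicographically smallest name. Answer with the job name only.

Answer: job_A

Derivation:
Op 1: register job_C */16 -> active={job_C:*/16}
Op 2: register job_C */10 -> active={job_C:*/10}
Op 3: register job_B */5 -> active={job_B:*/5, job_C:*/10}
Op 4: register job_C */2 -> active={job_B:*/5, job_C:*/2}
Op 5: register job_C */7 -> active={job_B:*/5, job_C:*/7}
Op 6: unregister job_B -> active={job_C:*/7}
Op 7: unregister job_C -> active={}
Op 8: register job_C */8 -> active={job_C:*/8}
Op 9: register job_C */9 -> active={job_C:*/9}
Op 10: register job_A */14 -> active={job_A:*/14, job_C:*/9}
Op 11: register job_A */10 -> active={job_A:*/10, job_C:*/9}
Op 12: register job_C */16 -> active={job_A:*/10, job_C:*/16}
  job_A: interval 10, next fire after T=103 is 110
  job_C: interval 16, next fire after T=103 is 112
Earliest = 110, winner (lex tiebreak) = job_A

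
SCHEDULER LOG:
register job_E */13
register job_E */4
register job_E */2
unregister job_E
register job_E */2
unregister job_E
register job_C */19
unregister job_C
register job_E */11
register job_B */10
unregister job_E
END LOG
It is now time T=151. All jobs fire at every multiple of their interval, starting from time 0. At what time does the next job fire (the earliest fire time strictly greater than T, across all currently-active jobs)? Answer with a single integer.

Op 1: register job_E */13 -> active={job_E:*/13}
Op 2: register job_E */4 -> active={job_E:*/4}
Op 3: register job_E */2 -> active={job_E:*/2}
Op 4: unregister job_E -> active={}
Op 5: register job_E */2 -> active={job_E:*/2}
Op 6: unregister job_E -> active={}
Op 7: register job_C */19 -> active={job_C:*/19}
Op 8: unregister job_C -> active={}
Op 9: register job_E */11 -> active={job_E:*/11}
Op 10: register job_B */10 -> active={job_B:*/10, job_E:*/11}
Op 11: unregister job_E -> active={job_B:*/10}
  job_B: interval 10, next fire after T=151 is 160
Earliest fire time = 160 (job job_B)

Answer: 160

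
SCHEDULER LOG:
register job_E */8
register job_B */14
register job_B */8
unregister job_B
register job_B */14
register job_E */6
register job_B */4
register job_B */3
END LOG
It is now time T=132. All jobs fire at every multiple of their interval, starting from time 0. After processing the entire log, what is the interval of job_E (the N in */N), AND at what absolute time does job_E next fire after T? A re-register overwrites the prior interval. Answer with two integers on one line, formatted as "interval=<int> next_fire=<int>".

Op 1: register job_E */8 -> active={job_E:*/8}
Op 2: register job_B */14 -> active={job_B:*/14, job_E:*/8}
Op 3: register job_B */8 -> active={job_B:*/8, job_E:*/8}
Op 4: unregister job_B -> active={job_E:*/8}
Op 5: register job_B */14 -> active={job_B:*/14, job_E:*/8}
Op 6: register job_E */6 -> active={job_B:*/14, job_E:*/6}
Op 7: register job_B */4 -> active={job_B:*/4, job_E:*/6}
Op 8: register job_B */3 -> active={job_B:*/3, job_E:*/6}
Final interval of job_E = 6
Next fire of job_E after T=132: (132//6+1)*6 = 138

Answer: interval=6 next_fire=138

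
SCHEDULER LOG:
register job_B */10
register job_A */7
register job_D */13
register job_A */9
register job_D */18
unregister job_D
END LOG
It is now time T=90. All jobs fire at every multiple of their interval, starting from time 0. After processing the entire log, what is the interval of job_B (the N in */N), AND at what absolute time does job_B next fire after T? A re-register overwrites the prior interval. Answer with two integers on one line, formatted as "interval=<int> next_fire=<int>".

Answer: interval=10 next_fire=100

Derivation:
Op 1: register job_B */10 -> active={job_B:*/10}
Op 2: register job_A */7 -> active={job_A:*/7, job_B:*/10}
Op 3: register job_D */13 -> active={job_A:*/7, job_B:*/10, job_D:*/13}
Op 4: register job_A */9 -> active={job_A:*/9, job_B:*/10, job_D:*/13}
Op 5: register job_D */18 -> active={job_A:*/9, job_B:*/10, job_D:*/18}
Op 6: unregister job_D -> active={job_A:*/9, job_B:*/10}
Final interval of job_B = 10
Next fire of job_B after T=90: (90//10+1)*10 = 100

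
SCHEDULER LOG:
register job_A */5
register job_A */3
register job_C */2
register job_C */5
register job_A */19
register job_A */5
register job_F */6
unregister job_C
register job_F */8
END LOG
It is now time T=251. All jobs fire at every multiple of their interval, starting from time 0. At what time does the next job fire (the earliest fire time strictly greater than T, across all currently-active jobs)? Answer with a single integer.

Op 1: register job_A */5 -> active={job_A:*/5}
Op 2: register job_A */3 -> active={job_A:*/3}
Op 3: register job_C */2 -> active={job_A:*/3, job_C:*/2}
Op 4: register job_C */5 -> active={job_A:*/3, job_C:*/5}
Op 5: register job_A */19 -> active={job_A:*/19, job_C:*/5}
Op 6: register job_A */5 -> active={job_A:*/5, job_C:*/5}
Op 7: register job_F */6 -> active={job_A:*/5, job_C:*/5, job_F:*/6}
Op 8: unregister job_C -> active={job_A:*/5, job_F:*/6}
Op 9: register job_F */8 -> active={job_A:*/5, job_F:*/8}
  job_A: interval 5, next fire after T=251 is 255
  job_F: interval 8, next fire after T=251 is 256
Earliest fire time = 255 (job job_A)

Answer: 255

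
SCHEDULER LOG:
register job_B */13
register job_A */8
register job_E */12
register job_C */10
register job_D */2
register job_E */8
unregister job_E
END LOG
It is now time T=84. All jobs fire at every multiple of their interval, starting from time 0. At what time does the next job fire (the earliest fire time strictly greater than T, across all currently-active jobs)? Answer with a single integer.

Answer: 86

Derivation:
Op 1: register job_B */13 -> active={job_B:*/13}
Op 2: register job_A */8 -> active={job_A:*/8, job_B:*/13}
Op 3: register job_E */12 -> active={job_A:*/8, job_B:*/13, job_E:*/12}
Op 4: register job_C */10 -> active={job_A:*/8, job_B:*/13, job_C:*/10, job_E:*/12}
Op 5: register job_D */2 -> active={job_A:*/8, job_B:*/13, job_C:*/10, job_D:*/2, job_E:*/12}
Op 6: register job_E */8 -> active={job_A:*/8, job_B:*/13, job_C:*/10, job_D:*/2, job_E:*/8}
Op 7: unregister job_E -> active={job_A:*/8, job_B:*/13, job_C:*/10, job_D:*/2}
  job_A: interval 8, next fire after T=84 is 88
  job_B: interval 13, next fire after T=84 is 91
  job_C: interval 10, next fire after T=84 is 90
  job_D: interval 2, next fire after T=84 is 86
Earliest fire time = 86 (job job_D)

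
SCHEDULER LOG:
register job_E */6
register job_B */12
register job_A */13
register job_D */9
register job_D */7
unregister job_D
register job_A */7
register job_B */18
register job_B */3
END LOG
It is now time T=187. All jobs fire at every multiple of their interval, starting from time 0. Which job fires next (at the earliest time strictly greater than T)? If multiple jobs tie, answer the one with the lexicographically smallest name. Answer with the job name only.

Answer: job_A

Derivation:
Op 1: register job_E */6 -> active={job_E:*/6}
Op 2: register job_B */12 -> active={job_B:*/12, job_E:*/6}
Op 3: register job_A */13 -> active={job_A:*/13, job_B:*/12, job_E:*/6}
Op 4: register job_D */9 -> active={job_A:*/13, job_B:*/12, job_D:*/9, job_E:*/6}
Op 5: register job_D */7 -> active={job_A:*/13, job_B:*/12, job_D:*/7, job_E:*/6}
Op 6: unregister job_D -> active={job_A:*/13, job_B:*/12, job_E:*/6}
Op 7: register job_A */7 -> active={job_A:*/7, job_B:*/12, job_E:*/6}
Op 8: register job_B */18 -> active={job_A:*/7, job_B:*/18, job_E:*/6}
Op 9: register job_B */3 -> active={job_A:*/7, job_B:*/3, job_E:*/6}
  job_A: interval 7, next fire after T=187 is 189
  job_B: interval 3, next fire after T=187 is 189
  job_E: interval 6, next fire after T=187 is 192
Earliest = 189, winner (lex tiebreak) = job_A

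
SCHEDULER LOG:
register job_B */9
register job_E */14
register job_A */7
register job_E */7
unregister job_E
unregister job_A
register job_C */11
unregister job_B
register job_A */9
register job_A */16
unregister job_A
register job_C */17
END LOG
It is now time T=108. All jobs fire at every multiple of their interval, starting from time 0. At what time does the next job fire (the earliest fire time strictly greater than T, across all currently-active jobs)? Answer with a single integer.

Answer: 119

Derivation:
Op 1: register job_B */9 -> active={job_B:*/9}
Op 2: register job_E */14 -> active={job_B:*/9, job_E:*/14}
Op 3: register job_A */7 -> active={job_A:*/7, job_B:*/9, job_E:*/14}
Op 4: register job_E */7 -> active={job_A:*/7, job_B:*/9, job_E:*/7}
Op 5: unregister job_E -> active={job_A:*/7, job_B:*/9}
Op 6: unregister job_A -> active={job_B:*/9}
Op 7: register job_C */11 -> active={job_B:*/9, job_C:*/11}
Op 8: unregister job_B -> active={job_C:*/11}
Op 9: register job_A */9 -> active={job_A:*/9, job_C:*/11}
Op 10: register job_A */16 -> active={job_A:*/16, job_C:*/11}
Op 11: unregister job_A -> active={job_C:*/11}
Op 12: register job_C */17 -> active={job_C:*/17}
  job_C: interval 17, next fire after T=108 is 119
Earliest fire time = 119 (job job_C)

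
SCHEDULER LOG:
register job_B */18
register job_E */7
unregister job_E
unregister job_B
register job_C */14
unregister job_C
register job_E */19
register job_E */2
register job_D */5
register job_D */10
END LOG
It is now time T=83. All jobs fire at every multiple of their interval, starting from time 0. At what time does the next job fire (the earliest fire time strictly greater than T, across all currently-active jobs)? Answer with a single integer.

Answer: 84

Derivation:
Op 1: register job_B */18 -> active={job_B:*/18}
Op 2: register job_E */7 -> active={job_B:*/18, job_E:*/7}
Op 3: unregister job_E -> active={job_B:*/18}
Op 4: unregister job_B -> active={}
Op 5: register job_C */14 -> active={job_C:*/14}
Op 6: unregister job_C -> active={}
Op 7: register job_E */19 -> active={job_E:*/19}
Op 8: register job_E */2 -> active={job_E:*/2}
Op 9: register job_D */5 -> active={job_D:*/5, job_E:*/2}
Op 10: register job_D */10 -> active={job_D:*/10, job_E:*/2}
  job_D: interval 10, next fire after T=83 is 90
  job_E: interval 2, next fire after T=83 is 84
Earliest fire time = 84 (job job_E)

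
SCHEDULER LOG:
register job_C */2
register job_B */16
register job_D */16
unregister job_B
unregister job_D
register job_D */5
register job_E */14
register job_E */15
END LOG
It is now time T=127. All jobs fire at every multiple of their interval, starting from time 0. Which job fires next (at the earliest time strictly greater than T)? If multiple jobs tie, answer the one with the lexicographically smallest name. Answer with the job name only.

Op 1: register job_C */2 -> active={job_C:*/2}
Op 2: register job_B */16 -> active={job_B:*/16, job_C:*/2}
Op 3: register job_D */16 -> active={job_B:*/16, job_C:*/2, job_D:*/16}
Op 4: unregister job_B -> active={job_C:*/2, job_D:*/16}
Op 5: unregister job_D -> active={job_C:*/2}
Op 6: register job_D */5 -> active={job_C:*/2, job_D:*/5}
Op 7: register job_E */14 -> active={job_C:*/2, job_D:*/5, job_E:*/14}
Op 8: register job_E */15 -> active={job_C:*/2, job_D:*/5, job_E:*/15}
  job_C: interval 2, next fire after T=127 is 128
  job_D: interval 5, next fire after T=127 is 130
  job_E: interval 15, next fire after T=127 is 135
Earliest = 128, winner (lex tiebreak) = job_C

Answer: job_C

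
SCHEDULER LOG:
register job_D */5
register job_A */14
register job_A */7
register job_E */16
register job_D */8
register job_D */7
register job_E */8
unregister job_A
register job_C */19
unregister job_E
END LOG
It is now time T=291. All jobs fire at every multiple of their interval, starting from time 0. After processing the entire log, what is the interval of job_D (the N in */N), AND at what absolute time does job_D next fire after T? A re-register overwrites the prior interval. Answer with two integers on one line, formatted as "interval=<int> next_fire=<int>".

Op 1: register job_D */5 -> active={job_D:*/5}
Op 2: register job_A */14 -> active={job_A:*/14, job_D:*/5}
Op 3: register job_A */7 -> active={job_A:*/7, job_D:*/5}
Op 4: register job_E */16 -> active={job_A:*/7, job_D:*/5, job_E:*/16}
Op 5: register job_D */8 -> active={job_A:*/7, job_D:*/8, job_E:*/16}
Op 6: register job_D */7 -> active={job_A:*/7, job_D:*/7, job_E:*/16}
Op 7: register job_E */8 -> active={job_A:*/7, job_D:*/7, job_E:*/8}
Op 8: unregister job_A -> active={job_D:*/7, job_E:*/8}
Op 9: register job_C */19 -> active={job_C:*/19, job_D:*/7, job_E:*/8}
Op 10: unregister job_E -> active={job_C:*/19, job_D:*/7}
Final interval of job_D = 7
Next fire of job_D after T=291: (291//7+1)*7 = 294

Answer: interval=7 next_fire=294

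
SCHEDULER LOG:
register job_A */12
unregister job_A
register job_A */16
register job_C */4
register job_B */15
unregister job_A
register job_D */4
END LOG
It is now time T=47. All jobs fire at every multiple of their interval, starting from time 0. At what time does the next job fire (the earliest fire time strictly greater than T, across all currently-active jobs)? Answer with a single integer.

Answer: 48

Derivation:
Op 1: register job_A */12 -> active={job_A:*/12}
Op 2: unregister job_A -> active={}
Op 3: register job_A */16 -> active={job_A:*/16}
Op 4: register job_C */4 -> active={job_A:*/16, job_C:*/4}
Op 5: register job_B */15 -> active={job_A:*/16, job_B:*/15, job_C:*/4}
Op 6: unregister job_A -> active={job_B:*/15, job_C:*/4}
Op 7: register job_D */4 -> active={job_B:*/15, job_C:*/4, job_D:*/4}
  job_B: interval 15, next fire after T=47 is 60
  job_C: interval 4, next fire after T=47 is 48
  job_D: interval 4, next fire after T=47 is 48
Earliest fire time = 48 (job job_C)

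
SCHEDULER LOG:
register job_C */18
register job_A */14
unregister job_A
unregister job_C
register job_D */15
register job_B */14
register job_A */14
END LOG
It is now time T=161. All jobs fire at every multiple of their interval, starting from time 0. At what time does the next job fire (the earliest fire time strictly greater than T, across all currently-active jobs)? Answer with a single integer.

Answer: 165

Derivation:
Op 1: register job_C */18 -> active={job_C:*/18}
Op 2: register job_A */14 -> active={job_A:*/14, job_C:*/18}
Op 3: unregister job_A -> active={job_C:*/18}
Op 4: unregister job_C -> active={}
Op 5: register job_D */15 -> active={job_D:*/15}
Op 6: register job_B */14 -> active={job_B:*/14, job_D:*/15}
Op 7: register job_A */14 -> active={job_A:*/14, job_B:*/14, job_D:*/15}
  job_A: interval 14, next fire after T=161 is 168
  job_B: interval 14, next fire after T=161 is 168
  job_D: interval 15, next fire after T=161 is 165
Earliest fire time = 165 (job job_D)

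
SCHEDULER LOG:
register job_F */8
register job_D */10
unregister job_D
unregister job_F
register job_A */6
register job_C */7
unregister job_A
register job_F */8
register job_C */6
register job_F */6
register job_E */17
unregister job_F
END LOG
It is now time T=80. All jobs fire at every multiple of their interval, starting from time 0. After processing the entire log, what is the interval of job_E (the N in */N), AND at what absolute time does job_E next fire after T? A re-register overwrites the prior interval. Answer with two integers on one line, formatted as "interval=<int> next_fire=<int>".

Answer: interval=17 next_fire=85

Derivation:
Op 1: register job_F */8 -> active={job_F:*/8}
Op 2: register job_D */10 -> active={job_D:*/10, job_F:*/8}
Op 3: unregister job_D -> active={job_F:*/8}
Op 4: unregister job_F -> active={}
Op 5: register job_A */6 -> active={job_A:*/6}
Op 6: register job_C */7 -> active={job_A:*/6, job_C:*/7}
Op 7: unregister job_A -> active={job_C:*/7}
Op 8: register job_F */8 -> active={job_C:*/7, job_F:*/8}
Op 9: register job_C */6 -> active={job_C:*/6, job_F:*/8}
Op 10: register job_F */6 -> active={job_C:*/6, job_F:*/6}
Op 11: register job_E */17 -> active={job_C:*/6, job_E:*/17, job_F:*/6}
Op 12: unregister job_F -> active={job_C:*/6, job_E:*/17}
Final interval of job_E = 17
Next fire of job_E after T=80: (80//17+1)*17 = 85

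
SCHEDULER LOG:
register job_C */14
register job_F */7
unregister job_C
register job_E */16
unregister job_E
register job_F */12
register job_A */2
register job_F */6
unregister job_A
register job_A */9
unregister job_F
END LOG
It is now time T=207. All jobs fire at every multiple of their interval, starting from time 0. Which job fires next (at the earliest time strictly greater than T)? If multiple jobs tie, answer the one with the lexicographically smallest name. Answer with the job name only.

Op 1: register job_C */14 -> active={job_C:*/14}
Op 2: register job_F */7 -> active={job_C:*/14, job_F:*/7}
Op 3: unregister job_C -> active={job_F:*/7}
Op 4: register job_E */16 -> active={job_E:*/16, job_F:*/7}
Op 5: unregister job_E -> active={job_F:*/7}
Op 6: register job_F */12 -> active={job_F:*/12}
Op 7: register job_A */2 -> active={job_A:*/2, job_F:*/12}
Op 8: register job_F */6 -> active={job_A:*/2, job_F:*/6}
Op 9: unregister job_A -> active={job_F:*/6}
Op 10: register job_A */9 -> active={job_A:*/9, job_F:*/6}
Op 11: unregister job_F -> active={job_A:*/9}
  job_A: interval 9, next fire after T=207 is 216
Earliest = 216, winner (lex tiebreak) = job_A

Answer: job_A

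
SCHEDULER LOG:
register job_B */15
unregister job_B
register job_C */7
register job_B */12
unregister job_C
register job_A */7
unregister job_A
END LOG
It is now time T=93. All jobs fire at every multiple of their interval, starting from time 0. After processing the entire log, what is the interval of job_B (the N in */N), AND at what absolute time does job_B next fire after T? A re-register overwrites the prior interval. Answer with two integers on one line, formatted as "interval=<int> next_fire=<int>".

Op 1: register job_B */15 -> active={job_B:*/15}
Op 2: unregister job_B -> active={}
Op 3: register job_C */7 -> active={job_C:*/7}
Op 4: register job_B */12 -> active={job_B:*/12, job_C:*/7}
Op 5: unregister job_C -> active={job_B:*/12}
Op 6: register job_A */7 -> active={job_A:*/7, job_B:*/12}
Op 7: unregister job_A -> active={job_B:*/12}
Final interval of job_B = 12
Next fire of job_B after T=93: (93//12+1)*12 = 96

Answer: interval=12 next_fire=96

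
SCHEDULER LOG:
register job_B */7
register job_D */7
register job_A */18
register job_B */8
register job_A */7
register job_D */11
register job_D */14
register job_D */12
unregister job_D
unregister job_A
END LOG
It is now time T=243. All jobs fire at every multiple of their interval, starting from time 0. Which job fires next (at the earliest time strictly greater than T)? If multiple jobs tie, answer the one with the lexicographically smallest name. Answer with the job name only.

Op 1: register job_B */7 -> active={job_B:*/7}
Op 2: register job_D */7 -> active={job_B:*/7, job_D:*/7}
Op 3: register job_A */18 -> active={job_A:*/18, job_B:*/7, job_D:*/7}
Op 4: register job_B */8 -> active={job_A:*/18, job_B:*/8, job_D:*/7}
Op 5: register job_A */7 -> active={job_A:*/7, job_B:*/8, job_D:*/7}
Op 6: register job_D */11 -> active={job_A:*/7, job_B:*/8, job_D:*/11}
Op 7: register job_D */14 -> active={job_A:*/7, job_B:*/8, job_D:*/14}
Op 8: register job_D */12 -> active={job_A:*/7, job_B:*/8, job_D:*/12}
Op 9: unregister job_D -> active={job_A:*/7, job_B:*/8}
Op 10: unregister job_A -> active={job_B:*/8}
  job_B: interval 8, next fire after T=243 is 248
Earliest = 248, winner (lex tiebreak) = job_B

Answer: job_B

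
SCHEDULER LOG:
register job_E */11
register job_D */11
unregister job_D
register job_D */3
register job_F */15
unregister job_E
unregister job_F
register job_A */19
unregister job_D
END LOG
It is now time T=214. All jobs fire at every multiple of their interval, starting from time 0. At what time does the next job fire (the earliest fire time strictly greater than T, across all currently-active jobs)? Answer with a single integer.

Answer: 228

Derivation:
Op 1: register job_E */11 -> active={job_E:*/11}
Op 2: register job_D */11 -> active={job_D:*/11, job_E:*/11}
Op 3: unregister job_D -> active={job_E:*/11}
Op 4: register job_D */3 -> active={job_D:*/3, job_E:*/11}
Op 5: register job_F */15 -> active={job_D:*/3, job_E:*/11, job_F:*/15}
Op 6: unregister job_E -> active={job_D:*/3, job_F:*/15}
Op 7: unregister job_F -> active={job_D:*/3}
Op 8: register job_A */19 -> active={job_A:*/19, job_D:*/3}
Op 9: unregister job_D -> active={job_A:*/19}
  job_A: interval 19, next fire after T=214 is 228
Earliest fire time = 228 (job job_A)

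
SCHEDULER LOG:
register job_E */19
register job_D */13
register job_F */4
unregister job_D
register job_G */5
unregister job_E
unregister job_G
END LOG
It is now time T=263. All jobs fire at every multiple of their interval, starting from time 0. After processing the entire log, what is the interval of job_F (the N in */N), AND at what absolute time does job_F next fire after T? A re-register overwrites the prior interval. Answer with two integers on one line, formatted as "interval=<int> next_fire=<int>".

Op 1: register job_E */19 -> active={job_E:*/19}
Op 2: register job_D */13 -> active={job_D:*/13, job_E:*/19}
Op 3: register job_F */4 -> active={job_D:*/13, job_E:*/19, job_F:*/4}
Op 4: unregister job_D -> active={job_E:*/19, job_F:*/4}
Op 5: register job_G */5 -> active={job_E:*/19, job_F:*/4, job_G:*/5}
Op 6: unregister job_E -> active={job_F:*/4, job_G:*/5}
Op 7: unregister job_G -> active={job_F:*/4}
Final interval of job_F = 4
Next fire of job_F after T=263: (263//4+1)*4 = 264

Answer: interval=4 next_fire=264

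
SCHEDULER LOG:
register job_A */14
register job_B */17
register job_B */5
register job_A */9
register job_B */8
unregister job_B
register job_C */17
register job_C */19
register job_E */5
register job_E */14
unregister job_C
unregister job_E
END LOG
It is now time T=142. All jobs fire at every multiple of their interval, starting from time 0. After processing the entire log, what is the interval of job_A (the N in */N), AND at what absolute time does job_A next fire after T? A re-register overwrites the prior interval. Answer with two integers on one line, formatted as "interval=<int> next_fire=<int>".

Answer: interval=9 next_fire=144

Derivation:
Op 1: register job_A */14 -> active={job_A:*/14}
Op 2: register job_B */17 -> active={job_A:*/14, job_B:*/17}
Op 3: register job_B */5 -> active={job_A:*/14, job_B:*/5}
Op 4: register job_A */9 -> active={job_A:*/9, job_B:*/5}
Op 5: register job_B */8 -> active={job_A:*/9, job_B:*/8}
Op 6: unregister job_B -> active={job_A:*/9}
Op 7: register job_C */17 -> active={job_A:*/9, job_C:*/17}
Op 8: register job_C */19 -> active={job_A:*/9, job_C:*/19}
Op 9: register job_E */5 -> active={job_A:*/9, job_C:*/19, job_E:*/5}
Op 10: register job_E */14 -> active={job_A:*/9, job_C:*/19, job_E:*/14}
Op 11: unregister job_C -> active={job_A:*/9, job_E:*/14}
Op 12: unregister job_E -> active={job_A:*/9}
Final interval of job_A = 9
Next fire of job_A after T=142: (142//9+1)*9 = 144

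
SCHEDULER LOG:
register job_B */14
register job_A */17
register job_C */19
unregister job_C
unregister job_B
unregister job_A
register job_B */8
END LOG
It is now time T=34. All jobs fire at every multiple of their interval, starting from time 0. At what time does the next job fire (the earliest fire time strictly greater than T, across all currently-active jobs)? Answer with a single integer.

Op 1: register job_B */14 -> active={job_B:*/14}
Op 2: register job_A */17 -> active={job_A:*/17, job_B:*/14}
Op 3: register job_C */19 -> active={job_A:*/17, job_B:*/14, job_C:*/19}
Op 4: unregister job_C -> active={job_A:*/17, job_B:*/14}
Op 5: unregister job_B -> active={job_A:*/17}
Op 6: unregister job_A -> active={}
Op 7: register job_B */8 -> active={job_B:*/8}
  job_B: interval 8, next fire after T=34 is 40
Earliest fire time = 40 (job job_B)

Answer: 40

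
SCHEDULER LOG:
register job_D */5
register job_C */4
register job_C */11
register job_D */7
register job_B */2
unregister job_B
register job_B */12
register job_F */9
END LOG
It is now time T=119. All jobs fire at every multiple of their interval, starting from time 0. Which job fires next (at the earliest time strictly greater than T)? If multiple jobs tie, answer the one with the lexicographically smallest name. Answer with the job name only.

Answer: job_B

Derivation:
Op 1: register job_D */5 -> active={job_D:*/5}
Op 2: register job_C */4 -> active={job_C:*/4, job_D:*/5}
Op 3: register job_C */11 -> active={job_C:*/11, job_D:*/5}
Op 4: register job_D */7 -> active={job_C:*/11, job_D:*/7}
Op 5: register job_B */2 -> active={job_B:*/2, job_C:*/11, job_D:*/7}
Op 6: unregister job_B -> active={job_C:*/11, job_D:*/7}
Op 7: register job_B */12 -> active={job_B:*/12, job_C:*/11, job_D:*/7}
Op 8: register job_F */9 -> active={job_B:*/12, job_C:*/11, job_D:*/7, job_F:*/9}
  job_B: interval 12, next fire after T=119 is 120
  job_C: interval 11, next fire after T=119 is 121
  job_D: interval 7, next fire after T=119 is 126
  job_F: interval 9, next fire after T=119 is 126
Earliest = 120, winner (lex tiebreak) = job_B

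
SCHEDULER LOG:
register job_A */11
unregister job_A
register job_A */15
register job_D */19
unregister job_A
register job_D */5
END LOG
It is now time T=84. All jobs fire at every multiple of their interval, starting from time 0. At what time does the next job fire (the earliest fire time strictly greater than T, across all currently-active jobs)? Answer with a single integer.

Op 1: register job_A */11 -> active={job_A:*/11}
Op 2: unregister job_A -> active={}
Op 3: register job_A */15 -> active={job_A:*/15}
Op 4: register job_D */19 -> active={job_A:*/15, job_D:*/19}
Op 5: unregister job_A -> active={job_D:*/19}
Op 6: register job_D */5 -> active={job_D:*/5}
  job_D: interval 5, next fire after T=84 is 85
Earliest fire time = 85 (job job_D)

Answer: 85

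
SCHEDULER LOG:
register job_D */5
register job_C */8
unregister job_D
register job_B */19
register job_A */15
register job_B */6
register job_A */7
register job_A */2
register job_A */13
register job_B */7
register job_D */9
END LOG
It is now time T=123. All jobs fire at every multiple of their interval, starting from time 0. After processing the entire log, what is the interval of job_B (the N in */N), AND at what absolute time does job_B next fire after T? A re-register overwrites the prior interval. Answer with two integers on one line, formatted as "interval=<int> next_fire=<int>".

Op 1: register job_D */5 -> active={job_D:*/5}
Op 2: register job_C */8 -> active={job_C:*/8, job_D:*/5}
Op 3: unregister job_D -> active={job_C:*/8}
Op 4: register job_B */19 -> active={job_B:*/19, job_C:*/8}
Op 5: register job_A */15 -> active={job_A:*/15, job_B:*/19, job_C:*/8}
Op 6: register job_B */6 -> active={job_A:*/15, job_B:*/6, job_C:*/8}
Op 7: register job_A */7 -> active={job_A:*/7, job_B:*/6, job_C:*/8}
Op 8: register job_A */2 -> active={job_A:*/2, job_B:*/6, job_C:*/8}
Op 9: register job_A */13 -> active={job_A:*/13, job_B:*/6, job_C:*/8}
Op 10: register job_B */7 -> active={job_A:*/13, job_B:*/7, job_C:*/8}
Op 11: register job_D */9 -> active={job_A:*/13, job_B:*/7, job_C:*/8, job_D:*/9}
Final interval of job_B = 7
Next fire of job_B after T=123: (123//7+1)*7 = 126

Answer: interval=7 next_fire=126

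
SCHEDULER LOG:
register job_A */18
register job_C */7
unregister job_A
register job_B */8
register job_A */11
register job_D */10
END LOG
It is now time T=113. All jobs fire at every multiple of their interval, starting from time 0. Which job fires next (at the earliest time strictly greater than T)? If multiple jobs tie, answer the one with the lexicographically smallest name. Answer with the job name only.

Op 1: register job_A */18 -> active={job_A:*/18}
Op 2: register job_C */7 -> active={job_A:*/18, job_C:*/7}
Op 3: unregister job_A -> active={job_C:*/7}
Op 4: register job_B */8 -> active={job_B:*/8, job_C:*/7}
Op 5: register job_A */11 -> active={job_A:*/11, job_B:*/8, job_C:*/7}
Op 6: register job_D */10 -> active={job_A:*/11, job_B:*/8, job_C:*/7, job_D:*/10}
  job_A: interval 11, next fire after T=113 is 121
  job_B: interval 8, next fire after T=113 is 120
  job_C: interval 7, next fire after T=113 is 119
  job_D: interval 10, next fire after T=113 is 120
Earliest = 119, winner (lex tiebreak) = job_C

Answer: job_C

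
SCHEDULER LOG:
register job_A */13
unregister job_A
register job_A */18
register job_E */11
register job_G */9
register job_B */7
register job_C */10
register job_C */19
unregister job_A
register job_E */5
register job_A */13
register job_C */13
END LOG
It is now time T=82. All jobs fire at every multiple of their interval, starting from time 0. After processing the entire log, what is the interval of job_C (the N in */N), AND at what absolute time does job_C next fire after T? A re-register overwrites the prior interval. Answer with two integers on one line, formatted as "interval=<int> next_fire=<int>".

Op 1: register job_A */13 -> active={job_A:*/13}
Op 2: unregister job_A -> active={}
Op 3: register job_A */18 -> active={job_A:*/18}
Op 4: register job_E */11 -> active={job_A:*/18, job_E:*/11}
Op 5: register job_G */9 -> active={job_A:*/18, job_E:*/11, job_G:*/9}
Op 6: register job_B */7 -> active={job_A:*/18, job_B:*/7, job_E:*/11, job_G:*/9}
Op 7: register job_C */10 -> active={job_A:*/18, job_B:*/7, job_C:*/10, job_E:*/11, job_G:*/9}
Op 8: register job_C */19 -> active={job_A:*/18, job_B:*/7, job_C:*/19, job_E:*/11, job_G:*/9}
Op 9: unregister job_A -> active={job_B:*/7, job_C:*/19, job_E:*/11, job_G:*/9}
Op 10: register job_E */5 -> active={job_B:*/7, job_C:*/19, job_E:*/5, job_G:*/9}
Op 11: register job_A */13 -> active={job_A:*/13, job_B:*/7, job_C:*/19, job_E:*/5, job_G:*/9}
Op 12: register job_C */13 -> active={job_A:*/13, job_B:*/7, job_C:*/13, job_E:*/5, job_G:*/9}
Final interval of job_C = 13
Next fire of job_C after T=82: (82//13+1)*13 = 91

Answer: interval=13 next_fire=91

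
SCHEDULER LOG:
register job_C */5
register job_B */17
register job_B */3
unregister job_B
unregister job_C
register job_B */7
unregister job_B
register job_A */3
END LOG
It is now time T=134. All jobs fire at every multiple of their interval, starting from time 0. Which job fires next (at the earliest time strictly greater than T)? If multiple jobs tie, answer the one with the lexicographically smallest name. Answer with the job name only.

Answer: job_A

Derivation:
Op 1: register job_C */5 -> active={job_C:*/5}
Op 2: register job_B */17 -> active={job_B:*/17, job_C:*/5}
Op 3: register job_B */3 -> active={job_B:*/3, job_C:*/5}
Op 4: unregister job_B -> active={job_C:*/5}
Op 5: unregister job_C -> active={}
Op 6: register job_B */7 -> active={job_B:*/7}
Op 7: unregister job_B -> active={}
Op 8: register job_A */3 -> active={job_A:*/3}
  job_A: interval 3, next fire after T=134 is 135
Earliest = 135, winner (lex tiebreak) = job_A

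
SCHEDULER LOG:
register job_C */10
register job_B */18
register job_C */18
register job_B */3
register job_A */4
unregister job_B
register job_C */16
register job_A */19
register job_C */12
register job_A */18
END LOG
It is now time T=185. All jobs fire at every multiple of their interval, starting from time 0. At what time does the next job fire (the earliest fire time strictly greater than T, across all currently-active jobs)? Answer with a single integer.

Op 1: register job_C */10 -> active={job_C:*/10}
Op 2: register job_B */18 -> active={job_B:*/18, job_C:*/10}
Op 3: register job_C */18 -> active={job_B:*/18, job_C:*/18}
Op 4: register job_B */3 -> active={job_B:*/3, job_C:*/18}
Op 5: register job_A */4 -> active={job_A:*/4, job_B:*/3, job_C:*/18}
Op 6: unregister job_B -> active={job_A:*/4, job_C:*/18}
Op 7: register job_C */16 -> active={job_A:*/4, job_C:*/16}
Op 8: register job_A */19 -> active={job_A:*/19, job_C:*/16}
Op 9: register job_C */12 -> active={job_A:*/19, job_C:*/12}
Op 10: register job_A */18 -> active={job_A:*/18, job_C:*/12}
  job_A: interval 18, next fire after T=185 is 198
  job_C: interval 12, next fire after T=185 is 192
Earliest fire time = 192 (job job_C)

Answer: 192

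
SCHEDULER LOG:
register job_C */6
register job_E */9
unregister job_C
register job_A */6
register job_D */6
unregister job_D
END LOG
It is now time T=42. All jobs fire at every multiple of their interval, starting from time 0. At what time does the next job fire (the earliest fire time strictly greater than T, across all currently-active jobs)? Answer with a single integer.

Op 1: register job_C */6 -> active={job_C:*/6}
Op 2: register job_E */9 -> active={job_C:*/6, job_E:*/9}
Op 3: unregister job_C -> active={job_E:*/9}
Op 4: register job_A */6 -> active={job_A:*/6, job_E:*/9}
Op 5: register job_D */6 -> active={job_A:*/6, job_D:*/6, job_E:*/9}
Op 6: unregister job_D -> active={job_A:*/6, job_E:*/9}
  job_A: interval 6, next fire after T=42 is 48
  job_E: interval 9, next fire after T=42 is 45
Earliest fire time = 45 (job job_E)

Answer: 45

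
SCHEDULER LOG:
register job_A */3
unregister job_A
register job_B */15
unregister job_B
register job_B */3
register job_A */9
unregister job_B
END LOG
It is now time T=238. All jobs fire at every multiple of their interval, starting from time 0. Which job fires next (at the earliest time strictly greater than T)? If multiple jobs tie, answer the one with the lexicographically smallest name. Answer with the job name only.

Op 1: register job_A */3 -> active={job_A:*/3}
Op 2: unregister job_A -> active={}
Op 3: register job_B */15 -> active={job_B:*/15}
Op 4: unregister job_B -> active={}
Op 5: register job_B */3 -> active={job_B:*/3}
Op 6: register job_A */9 -> active={job_A:*/9, job_B:*/3}
Op 7: unregister job_B -> active={job_A:*/9}
  job_A: interval 9, next fire after T=238 is 243
Earliest = 243, winner (lex tiebreak) = job_A

Answer: job_A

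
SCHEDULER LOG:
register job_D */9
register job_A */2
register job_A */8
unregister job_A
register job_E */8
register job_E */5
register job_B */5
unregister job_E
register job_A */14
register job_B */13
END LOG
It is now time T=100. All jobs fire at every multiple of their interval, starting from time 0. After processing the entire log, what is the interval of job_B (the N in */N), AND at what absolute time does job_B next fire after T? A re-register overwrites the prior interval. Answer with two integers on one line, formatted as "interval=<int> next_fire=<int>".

Answer: interval=13 next_fire=104

Derivation:
Op 1: register job_D */9 -> active={job_D:*/9}
Op 2: register job_A */2 -> active={job_A:*/2, job_D:*/9}
Op 3: register job_A */8 -> active={job_A:*/8, job_D:*/9}
Op 4: unregister job_A -> active={job_D:*/9}
Op 5: register job_E */8 -> active={job_D:*/9, job_E:*/8}
Op 6: register job_E */5 -> active={job_D:*/9, job_E:*/5}
Op 7: register job_B */5 -> active={job_B:*/5, job_D:*/9, job_E:*/5}
Op 8: unregister job_E -> active={job_B:*/5, job_D:*/9}
Op 9: register job_A */14 -> active={job_A:*/14, job_B:*/5, job_D:*/9}
Op 10: register job_B */13 -> active={job_A:*/14, job_B:*/13, job_D:*/9}
Final interval of job_B = 13
Next fire of job_B after T=100: (100//13+1)*13 = 104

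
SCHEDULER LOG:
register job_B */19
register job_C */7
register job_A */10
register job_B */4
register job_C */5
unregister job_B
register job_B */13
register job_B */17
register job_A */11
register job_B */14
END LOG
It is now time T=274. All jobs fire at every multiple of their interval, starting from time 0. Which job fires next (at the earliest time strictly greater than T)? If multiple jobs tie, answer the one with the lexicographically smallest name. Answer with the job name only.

Op 1: register job_B */19 -> active={job_B:*/19}
Op 2: register job_C */7 -> active={job_B:*/19, job_C:*/7}
Op 3: register job_A */10 -> active={job_A:*/10, job_B:*/19, job_C:*/7}
Op 4: register job_B */4 -> active={job_A:*/10, job_B:*/4, job_C:*/7}
Op 5: register job_C */5 -> active={job_A:*/10, job_B:*/4, job_C:*/5}
Op 6: unregister job_B -> active={job_A:*/10, job_C:*/5}
Op 7: register job_B */13 -> active={job_A:*/10, job_B:*/13, job_C:*/5}
Op 8: register job_B */17 -> active={job_A:*/10, job_B:*/17, job_C:*/5}
Op 9: register job_A */11 -> active={job_A:*/11, job_B:*/17, job_C:*/5}
Op 10: register job_B */14 -> active={job_A:*/11, job_B:*/14, job_C:*/5}
  job_A: interval 11, next fire after T=274 is 275
  job_B: interval 14, next fire after T=274 is 280
  job_C: interval 5, next fire after T=274 is 275
Earliest = 275, winner (lex tiebreak) = job_A

Answer: job_A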